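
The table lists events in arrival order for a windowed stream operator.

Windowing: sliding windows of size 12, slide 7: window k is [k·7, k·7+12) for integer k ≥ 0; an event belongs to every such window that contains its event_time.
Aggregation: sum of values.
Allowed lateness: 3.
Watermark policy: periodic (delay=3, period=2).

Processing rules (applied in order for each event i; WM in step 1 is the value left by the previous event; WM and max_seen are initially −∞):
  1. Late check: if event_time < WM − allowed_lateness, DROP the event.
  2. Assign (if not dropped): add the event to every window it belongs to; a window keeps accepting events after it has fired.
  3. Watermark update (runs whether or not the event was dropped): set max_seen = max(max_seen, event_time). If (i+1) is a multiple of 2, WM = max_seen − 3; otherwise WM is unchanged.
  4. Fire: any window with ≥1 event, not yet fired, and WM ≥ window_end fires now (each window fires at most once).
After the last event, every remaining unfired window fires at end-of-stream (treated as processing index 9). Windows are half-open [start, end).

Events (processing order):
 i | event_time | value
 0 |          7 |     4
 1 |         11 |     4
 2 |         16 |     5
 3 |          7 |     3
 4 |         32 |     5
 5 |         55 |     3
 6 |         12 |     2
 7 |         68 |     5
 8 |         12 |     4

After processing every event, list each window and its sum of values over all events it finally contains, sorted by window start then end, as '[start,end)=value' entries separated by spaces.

i=0 t=7 v=4: → [7,19),[0,12); WM=−∞
i=1 t=11 v=4: → [7,19),[0,12); WM=8
i=2 t=16 v=5: → [14,26),[7,19); WM=8
i=3 t=7 v=3: → [7,19),[0,12); WM=13; [0,12) fires=11
i=4 t=32 v=5: → [28,40),[21,33); WM=13
i=5 t=55 v=3: → [49,61); WM=52; [7,19) fires=16 [14,26) fires=5 [21,33) fires=5 [28,40) fires=5
i=6 t=12 v=2: DROP (t<52-3); WM=52
i=7 t=68 v=5: → [63,75); WM=65; [49,61) fires=3
i=8 t=12 v=4: DROP (t<65-3); WM=65

[0,12)=11 [7,19)=16 [14,26)=5 [21,33)=5 [28,40)=5 [49,61)=3 [63,75)=5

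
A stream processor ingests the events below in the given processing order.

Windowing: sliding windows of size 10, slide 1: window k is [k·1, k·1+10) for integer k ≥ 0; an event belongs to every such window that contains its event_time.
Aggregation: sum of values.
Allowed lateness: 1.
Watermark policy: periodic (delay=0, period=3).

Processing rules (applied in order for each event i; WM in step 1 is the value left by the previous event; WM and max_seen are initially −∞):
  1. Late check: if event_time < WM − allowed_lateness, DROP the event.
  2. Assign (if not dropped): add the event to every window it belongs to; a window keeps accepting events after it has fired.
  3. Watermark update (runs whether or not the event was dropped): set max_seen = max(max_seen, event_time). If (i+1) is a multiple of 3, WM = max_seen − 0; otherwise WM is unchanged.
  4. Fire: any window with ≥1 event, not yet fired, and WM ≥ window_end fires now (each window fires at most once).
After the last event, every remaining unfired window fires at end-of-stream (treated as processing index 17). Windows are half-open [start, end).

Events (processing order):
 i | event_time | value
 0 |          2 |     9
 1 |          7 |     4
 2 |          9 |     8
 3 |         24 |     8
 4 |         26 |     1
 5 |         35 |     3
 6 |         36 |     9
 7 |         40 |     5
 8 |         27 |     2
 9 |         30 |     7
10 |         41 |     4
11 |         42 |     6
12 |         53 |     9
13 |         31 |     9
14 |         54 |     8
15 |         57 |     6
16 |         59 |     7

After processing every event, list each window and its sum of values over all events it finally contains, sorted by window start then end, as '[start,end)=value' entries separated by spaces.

[0,10)=21 [1,11)=21 [2,12)=21 [3,13)=12 [4,14)=12 [5,15)=12 [6,16)=12 [7,17)=12 [8,18)=8 [9,19)=8 [15,25)=8 [16,26)=8 [17,27)=9 [18,28)=9 [19,29)=9 [20,30)=9 [21,31)=9 [22,32)=9 [23,33)=9 [24,34)=9 [25,35)=1 [26,36)=4 [27,37)=12 [28,38)=12 [29,39)=12 [30,40)=12 [31,41)=17 [32,42)=21 [33,43)=27 [34,44)=27 [35,45)=27 [36,46)=24 [37,47)=15 [38,48)=15 [39,49)=15 [40,50)=15 [41,51)=10 [42,52)=6 [44,54)=9 [45,55)=17 [46,56)=17 [47,57)=17 [48,58)=23 [49,59)=23 [50,60)=30 [51,61)=30 [52,62)=30 [53,63)=30 [54,64)=21 [55,65)=13 [56,66)=13 [57,67)=13 [58,68)=7 [59,69)=7

i=0 t=2 v=9: → [2,12),[1,11),[0,10); WM=−∞
i=1 t=7 v=4: → [7,17),[6,16),[5,15),[4,14),[3,13),[2,12),[1,11),[0,10); WM=−∞
i=2 t=9 v=8: → [9,19),[8,18),[7,17),[6,16),[5,15),[4,14),[3,13),[2,12),[1,11),[0,10); WM=9
i=3 t=24 v=8: → [24,34),[23,33),[22,32),[21,31),[20,30),[19,29),[18,28),[17,27),[16,26),[15,25); WM=9
i=4 t=26 v=1: → [26,36),[25,35),[24,34),[23,33),[22,32),[21,31),[20,30),[19,29),[18,28),[17,27); WM=9
i=5 t=35 v=3: → [35,45),[34,44),[33,43),[32,42),[31,41),[30,40),[29,39),[28,38),[27,37),[26,36); WM=35; [0,10) fires=21 [1,11) fires=21 [2,12) fires=21 [3,13) fires=12 [4,14) fires=12 [5,15) fires=12 [6,16) fires=12 [7,17) fires=12 [8,18) fires=8 [9,19) fires=8 [15,25) fires=8 [16,26) fires=8 [17,27) fires=9 [18,28) fires=9 [19,29) fires=9 [20,30) fires=9 [21,31) fires=9 [22,32) fires=9 [23,33) fires=9 [24,34) fires=9 [25,35) fires=1
i=6 t=36 v=9: → [36,46),[35,45),[34,44),[33,43),[32,42),[31,41),[30,40),[29,39),[28,38),[27,37); WM=35
i=7 t=40 v=5: → [40,50),[39,49),[38,48),[37,47),[36,46),[35,45),[34,44),[33,43),[32,42),[31,41); WM=35
i=8 t=27 v=2: DROP (t<35-1); WM=40; [26,36) fires=4 [27,37) fires=12 [28,38) fires=12 [29,39) fires=12 [30,40) fires=12
i=9 t=30 v=7: DROP (t<40-1); WM=40
i=10 t=41 v=4: → [41,51),[40,50),[39,49),[38,48),[37,47),[36,46),[35,45),[34,44),[33,43),[32,42); WM=40
i=11 t=42 v=6: → [42,52),[41,51),[40,50),[39,49),[38,48),[37,47),[36,46),[35,45),[34,44),[33,43); WM=42; [31,41) fires=17 [32,42) fires=21
i=12 t=53 v=9: → [53,63),[52,62),[51,61),[50,60),[49,59),[48,58),[47,57),[46,56),[45,55),[44,54); WM=42
i=13 t=31 v=9: DROP (t<42-1); WM=42
i=14 t=54 v=8: → [54,64),[53,63),[52,62),[51,61),[50,60),[49,59),[48,58),[47,57),[46,56),[45,55); WM=54; [33,43) fires=27 [34,44) fires=27 [35,45) fires=27 [36,46) fires=24 [37,47) fires=15 [38,48) fires=15 [39,49) fires=15 [40,50) fires=15 [41,51) fires=10 [42,52) fires=6 [44,54) fires=9
i=15 t=57 v=6: → [57,67),[56,66),[55,65),[54,64),[53,63),[52,62),[51,61),[50,60),[49,59),[48,58); WM=54
i=16 t=59 v=7: → [59,69),[58,68),[57,67),[56,66),[55,65),[54,64),[53,63),[52,62),[51,61),[50,60); WM=54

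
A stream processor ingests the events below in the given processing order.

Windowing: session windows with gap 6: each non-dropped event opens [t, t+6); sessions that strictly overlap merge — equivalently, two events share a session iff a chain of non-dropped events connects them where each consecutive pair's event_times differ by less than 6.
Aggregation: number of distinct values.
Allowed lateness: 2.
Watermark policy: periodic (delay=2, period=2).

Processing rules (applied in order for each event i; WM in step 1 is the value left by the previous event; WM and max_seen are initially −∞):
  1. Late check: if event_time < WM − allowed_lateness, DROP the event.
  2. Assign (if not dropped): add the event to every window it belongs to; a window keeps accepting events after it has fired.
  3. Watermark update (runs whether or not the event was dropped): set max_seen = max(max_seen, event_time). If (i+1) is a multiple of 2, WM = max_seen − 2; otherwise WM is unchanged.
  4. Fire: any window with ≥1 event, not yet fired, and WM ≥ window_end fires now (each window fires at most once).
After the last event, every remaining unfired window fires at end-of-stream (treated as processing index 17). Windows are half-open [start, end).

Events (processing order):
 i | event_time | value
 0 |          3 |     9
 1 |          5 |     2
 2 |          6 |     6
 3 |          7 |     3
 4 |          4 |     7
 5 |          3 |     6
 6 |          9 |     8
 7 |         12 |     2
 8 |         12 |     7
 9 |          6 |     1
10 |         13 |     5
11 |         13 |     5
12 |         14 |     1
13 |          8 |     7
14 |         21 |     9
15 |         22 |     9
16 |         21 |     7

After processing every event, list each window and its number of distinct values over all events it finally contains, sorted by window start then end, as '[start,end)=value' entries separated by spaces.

i=0 t=3 v=9: → [3,9); WM=−∞
i=1 t=5 v=2: → [3,11); WM=3
i=2 t=6 v=6: → [3,12); WM=3
i=3 t=7 v=3: → [3,13); WM=5
i=4 t=4 v=7: → [3,13); WM=5
i=5 t=3 v=6: → [3,13); WM=5
i=6 t=9 v=8: → [3,15); WM=5
i=7 t=12 v=2: → [3,18); WM=10
i=8 t=12 v=7: → [3,18); WM=10
i=9 t=6 v=1: DROP (t<10-2); WM=10
i=10 t=13 v=5: → [3,19); WM=10
i=11 t=13 v=5: → [3,19); WM=11
i=12 t=14 v=1: → [3,20); WM=11
i=13 t=8 v=7: DROP (t<11-2); WM=12
i=14 t=21 v=9: → [21,27); WM=12
i=15 t=22 v=9: → [21,28); WM=20
i=16 t=21 v=7: → [21,28); WM=20

[3,20)=8 [21,28)=2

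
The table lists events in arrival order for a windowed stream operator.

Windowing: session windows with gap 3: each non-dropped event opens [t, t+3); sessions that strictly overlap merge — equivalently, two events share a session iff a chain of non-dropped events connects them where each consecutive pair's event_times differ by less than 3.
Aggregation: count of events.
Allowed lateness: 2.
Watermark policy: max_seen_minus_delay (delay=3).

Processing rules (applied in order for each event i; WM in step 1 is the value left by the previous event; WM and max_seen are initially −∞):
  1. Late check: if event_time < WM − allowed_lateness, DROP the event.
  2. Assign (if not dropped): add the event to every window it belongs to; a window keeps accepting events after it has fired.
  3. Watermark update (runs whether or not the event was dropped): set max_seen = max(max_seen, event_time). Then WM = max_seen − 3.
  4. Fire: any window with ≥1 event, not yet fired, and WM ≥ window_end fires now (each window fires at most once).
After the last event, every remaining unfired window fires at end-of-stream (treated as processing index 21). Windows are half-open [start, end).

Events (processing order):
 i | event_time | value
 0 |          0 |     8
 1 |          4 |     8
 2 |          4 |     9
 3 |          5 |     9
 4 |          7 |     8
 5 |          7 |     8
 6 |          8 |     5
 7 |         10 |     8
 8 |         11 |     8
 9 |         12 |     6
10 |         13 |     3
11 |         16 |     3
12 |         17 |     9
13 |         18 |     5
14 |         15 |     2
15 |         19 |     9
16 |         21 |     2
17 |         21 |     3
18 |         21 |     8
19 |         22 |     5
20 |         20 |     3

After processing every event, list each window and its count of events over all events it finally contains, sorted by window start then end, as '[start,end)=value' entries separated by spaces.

[0,3)=1 [4,25)=20

i=0 t=0 v=8: → [0,3); WM=-3
i=1 t=4 v=8: → [4,7); WM=1
i=2 t=4 v=9: → [4,7); WM=1
i=3 t=5 v=9: → [4,8); WM=2
i=4 t=7 v=8: → [4,10); WM=4
i=5 t=7 v=8: → [4,10); WM=4
i=6 t=8 v=5: → [4,11); WM=5
i=7 t=10 v=8: → [4,13); WM=7
i=8 t=11 v=8: → [4,14); WM=8
i=9 t=12 v=6: → [4,15); WM=9
i=10 t=13 v=3: → [4,16); WM=10
i=11 t=16 v=3: → [16,19); WM=13
i=12 t=17 v=9: → [16,20); WM=14
i=13 t=18 v=5: → [16,21); WM=15
i=14 t=15 v=2: → [4,21); WM=15
i=15 t=19 v=9: → [4,22); WM=16
i=16 t=21 v=2: → [4,24); WM=18
i=17 t=21 v=3: → [4,24); WM=18
i=18 t=21 v=8: → [4,24); WM=18
i=19 t=22 v=5: → [4,25); WM=19
i=20 t=20 v=3: → [4,25); WM=19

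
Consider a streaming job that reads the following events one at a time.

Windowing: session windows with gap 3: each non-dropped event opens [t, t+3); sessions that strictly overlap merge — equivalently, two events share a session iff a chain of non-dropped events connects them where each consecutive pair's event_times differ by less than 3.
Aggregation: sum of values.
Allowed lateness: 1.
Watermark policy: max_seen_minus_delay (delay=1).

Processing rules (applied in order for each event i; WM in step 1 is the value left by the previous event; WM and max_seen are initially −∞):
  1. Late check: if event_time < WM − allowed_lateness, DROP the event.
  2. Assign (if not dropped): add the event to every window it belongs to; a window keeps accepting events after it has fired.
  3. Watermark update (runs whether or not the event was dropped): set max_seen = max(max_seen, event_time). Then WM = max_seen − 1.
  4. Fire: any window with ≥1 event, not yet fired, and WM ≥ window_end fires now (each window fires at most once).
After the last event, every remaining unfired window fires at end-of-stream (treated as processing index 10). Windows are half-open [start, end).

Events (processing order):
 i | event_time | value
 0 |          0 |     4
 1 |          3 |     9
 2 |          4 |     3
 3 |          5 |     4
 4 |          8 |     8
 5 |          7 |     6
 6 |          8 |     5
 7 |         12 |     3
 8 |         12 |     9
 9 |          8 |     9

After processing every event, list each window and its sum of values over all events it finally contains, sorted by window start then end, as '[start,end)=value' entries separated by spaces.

i=0 t=0 v=4: → [0,3); WM=-1
i=1 t=3 v=9: → [3,6); WM=2
i=2 t=4 v=3: → [3,7); WM=3
i=3 t=5 v=4: → [3,8); WM=4
i=4 t=8 v=8: → [8,11); WM=7
i=5 t=7 v=6: → [3,11); WM=7
i=6 t=8 v=5: → [3,11); WM=7
i=7 t=12 v=3: → [12,15); WM=11
i=8 t=12 v=9: → [12,15); WM=11
i=9 t=8 v=9: DROP (t<11-1); WM=11

[0,3)=4 [3,11)=35 [12,15)=12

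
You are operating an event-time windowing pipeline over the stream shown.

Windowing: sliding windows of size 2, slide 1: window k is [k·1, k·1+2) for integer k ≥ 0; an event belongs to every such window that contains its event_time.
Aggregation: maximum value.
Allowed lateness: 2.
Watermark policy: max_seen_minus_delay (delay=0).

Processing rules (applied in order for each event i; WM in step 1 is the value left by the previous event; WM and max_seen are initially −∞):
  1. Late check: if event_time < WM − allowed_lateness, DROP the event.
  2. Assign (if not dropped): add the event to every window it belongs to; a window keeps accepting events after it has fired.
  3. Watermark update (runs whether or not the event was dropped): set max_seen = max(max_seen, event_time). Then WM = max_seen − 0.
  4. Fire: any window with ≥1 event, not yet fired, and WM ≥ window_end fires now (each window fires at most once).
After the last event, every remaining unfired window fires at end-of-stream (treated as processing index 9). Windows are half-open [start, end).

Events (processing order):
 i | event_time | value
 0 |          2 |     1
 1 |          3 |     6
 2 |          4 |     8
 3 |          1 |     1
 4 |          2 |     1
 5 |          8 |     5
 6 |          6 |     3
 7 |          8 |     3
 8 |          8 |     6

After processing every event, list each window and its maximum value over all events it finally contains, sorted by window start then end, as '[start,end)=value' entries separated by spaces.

[1,3)=1 [2,4)=6 [3,5)=8 [4,6)=8 [5,7)=3 [6,8)=3 [7,9)=6 [8,10)=6

i=0 t=2 v=1: → [2,4),[1,3); WM=2
i=1 t=3 v=6: → [3,5),[2,4); WM=3; [1,3) fires=1
i=2 t=4 v=8: → [4,6),[3,5); WM=4; [2,4) fires=6
i=3 t=1 v=1: DROP (t<4-2); WM=4
i=4 t=2 v=1: → [2,4),[1,3); WM=4
i=5 t=8 v=5: → [8,10),[7,9); WM=8; [3,5) fires=8 [4,6) fires=8
i=6 t=6 v=3: → [6,8),[5,7); WM=8; [5,7) fires=3 [6,8) fires=3
i=7 t=8 v=3: → [8,10),[7,9); WM=8
i=8 t=8 v=6: → [8,10),[7,9); WM=8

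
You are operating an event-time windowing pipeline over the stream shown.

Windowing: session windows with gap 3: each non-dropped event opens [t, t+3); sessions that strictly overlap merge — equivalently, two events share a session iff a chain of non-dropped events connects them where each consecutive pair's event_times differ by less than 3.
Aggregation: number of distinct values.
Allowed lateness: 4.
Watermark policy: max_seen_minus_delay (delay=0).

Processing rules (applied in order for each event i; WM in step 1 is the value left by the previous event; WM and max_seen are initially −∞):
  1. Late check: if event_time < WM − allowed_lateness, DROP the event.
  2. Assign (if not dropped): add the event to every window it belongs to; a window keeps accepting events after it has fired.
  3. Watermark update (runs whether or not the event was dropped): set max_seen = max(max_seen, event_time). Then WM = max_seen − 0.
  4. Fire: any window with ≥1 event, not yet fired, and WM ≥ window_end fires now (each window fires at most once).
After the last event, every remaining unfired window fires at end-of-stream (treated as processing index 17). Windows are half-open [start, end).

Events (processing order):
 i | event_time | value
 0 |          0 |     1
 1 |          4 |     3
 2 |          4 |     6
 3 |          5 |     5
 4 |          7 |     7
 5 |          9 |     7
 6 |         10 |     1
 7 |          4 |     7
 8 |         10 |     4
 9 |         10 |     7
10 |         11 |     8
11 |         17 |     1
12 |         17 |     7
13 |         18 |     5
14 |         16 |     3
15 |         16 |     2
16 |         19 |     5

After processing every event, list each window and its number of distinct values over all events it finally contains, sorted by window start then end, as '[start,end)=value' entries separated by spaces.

i=0 t=0 v=1: → [0,3); WM=0
i=1 t=4 v=3: → [4,7); WM=4
i=2 t=4 v=6: → [4,7); WM=4
i=3 t=5 v=5: → [4,8); WM=5
i=4 t=7 v=7: → [4,10); WM=7
i=5 t=9 v=7: → [4,12); WM=9
i=6 t=10 v=1: → [4,13); WM=10
i=7 t=4 v=7: DROP (t<10-4); WM=10
i=8 t=10 v=4: → [4,13); WM=10
i=9 t=10 v=7: → [4,13); WM=10
i=10 t=11 v=8: → [4,14); WM=11
i=11 t=17 v=1: → [17,20); WM=17
i=12 t=17 v=7: → [17,20); WM=17
i=13 t=18 v=5: → [17,21); WM=18
i=14 t=16 v=3: → [16,21); WM=18
i=15 t=16 v=2: → [16,21); WM=18
i=16 t=19 v=5: → [16,22); WM=19

[0,3)=1 [4,14)=7 [16,22)=5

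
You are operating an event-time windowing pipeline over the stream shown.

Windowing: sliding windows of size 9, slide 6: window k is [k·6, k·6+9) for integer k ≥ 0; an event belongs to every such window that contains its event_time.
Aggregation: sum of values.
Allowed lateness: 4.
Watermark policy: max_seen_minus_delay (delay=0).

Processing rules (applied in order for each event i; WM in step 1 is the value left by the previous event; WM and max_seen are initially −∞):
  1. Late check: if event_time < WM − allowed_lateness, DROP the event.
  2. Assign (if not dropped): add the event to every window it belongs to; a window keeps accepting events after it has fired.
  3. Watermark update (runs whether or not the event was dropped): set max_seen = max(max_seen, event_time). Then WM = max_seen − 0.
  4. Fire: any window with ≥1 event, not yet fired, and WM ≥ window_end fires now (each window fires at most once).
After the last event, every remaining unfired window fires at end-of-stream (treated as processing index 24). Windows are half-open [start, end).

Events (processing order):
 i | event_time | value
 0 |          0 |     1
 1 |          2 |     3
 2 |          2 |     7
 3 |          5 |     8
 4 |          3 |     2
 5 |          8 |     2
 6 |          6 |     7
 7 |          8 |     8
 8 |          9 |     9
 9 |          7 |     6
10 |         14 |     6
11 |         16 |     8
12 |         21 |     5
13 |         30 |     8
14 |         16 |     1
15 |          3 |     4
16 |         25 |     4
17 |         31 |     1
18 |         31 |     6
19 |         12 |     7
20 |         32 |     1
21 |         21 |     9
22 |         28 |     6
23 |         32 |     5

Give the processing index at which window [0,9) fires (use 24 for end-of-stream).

i=0 t=0 v=1: → [0,9); WM=0
i=1 t=2 v=3: → [0,9); WM=2
i=2 t=2 v=7: → [0,9); WM=2
i=3 t=5 v=8: → [0,9); WM=5
i=4 t=3 v=2: → [0,9); WM=5
i=5 t=8 v=2: → [6,15),[0,9); WM=8
i=6 t=6 v=7: → [6,15),[0,9); WM=8
i=7 t=8 v=8: → [6,15),[0,9); WM=8
i=8 t=9 v=9: → [6,15); WM=9; [0,9) fires=38
i=9 t=7 v=6: → [6,15),[0,9); WM=9
i=10 t=14 v=6: → [12,21),[6,15); WM=14
i=11 t=16 v=8: → [12,21); WM=16; [6,15) fires=38
i=12 t=21 v=5: → [18,27); WM=21; [12,21) fires=14
i=13 t=30 v=8: → [30,39),[24,33); WM=30; [18,27) fires=5
i=14 t=16 v=1: DROP (t<30-4); WM=30
i=15 t=3 v=4: DROP (t<30-4); WM=30
i=16 t=25 v=4: DROP (t<30-4); WM=30
i=17 t=31 v=1: → [30,39),[24,33); WM=31
i=18 t=31 v=6: → [30,39),[24,33); WM=31
i=19 t=12 v=7: DROP (t<31-4); WM=31
i=20 t=32 v=1: → [30,39),[24,33); WM=32
i=21 t=21 v=9: DROP (t<32-4); WM=32
i=22 t=28 v=6: → [24,33); WM=32
i=23 t=32 v=5: → [30,39),[24,33); WM=32

8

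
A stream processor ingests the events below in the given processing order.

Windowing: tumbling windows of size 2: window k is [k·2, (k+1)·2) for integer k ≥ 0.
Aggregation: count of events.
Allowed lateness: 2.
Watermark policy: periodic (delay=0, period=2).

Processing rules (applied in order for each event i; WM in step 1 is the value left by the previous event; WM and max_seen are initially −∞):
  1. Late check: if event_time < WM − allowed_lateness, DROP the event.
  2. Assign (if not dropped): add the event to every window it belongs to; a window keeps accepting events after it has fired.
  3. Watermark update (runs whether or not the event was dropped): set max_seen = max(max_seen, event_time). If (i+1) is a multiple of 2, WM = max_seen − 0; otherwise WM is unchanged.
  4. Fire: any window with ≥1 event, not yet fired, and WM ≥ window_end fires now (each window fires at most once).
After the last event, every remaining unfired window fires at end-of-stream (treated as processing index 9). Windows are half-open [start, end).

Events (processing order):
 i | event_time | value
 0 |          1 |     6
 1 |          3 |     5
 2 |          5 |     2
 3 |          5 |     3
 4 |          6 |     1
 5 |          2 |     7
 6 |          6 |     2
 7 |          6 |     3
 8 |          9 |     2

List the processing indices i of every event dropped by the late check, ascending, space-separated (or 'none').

5

i=0 t=1 v=6: → [0,2); WM=−∞
i=1 t=3 v=5: → [2,4); WM=3; [0,2) fires=1
i=2 t=5 v=2: → [4,6); WM=3
i=3 t=5 v=3: → [4,6); WM=5; [2,4) fires=1
i=4 t=6 v=1: → [6,8); WM=5
i=5 t=2 v=7: DROP (t<5-2); WM=6; [4,6) fires=2
i=6 t=6 v=2: → [6,8); WM=6
i=7 t=6 v=3: → [6,8); WM=6
i=8 t=9 v=2: → [8,10); WM=6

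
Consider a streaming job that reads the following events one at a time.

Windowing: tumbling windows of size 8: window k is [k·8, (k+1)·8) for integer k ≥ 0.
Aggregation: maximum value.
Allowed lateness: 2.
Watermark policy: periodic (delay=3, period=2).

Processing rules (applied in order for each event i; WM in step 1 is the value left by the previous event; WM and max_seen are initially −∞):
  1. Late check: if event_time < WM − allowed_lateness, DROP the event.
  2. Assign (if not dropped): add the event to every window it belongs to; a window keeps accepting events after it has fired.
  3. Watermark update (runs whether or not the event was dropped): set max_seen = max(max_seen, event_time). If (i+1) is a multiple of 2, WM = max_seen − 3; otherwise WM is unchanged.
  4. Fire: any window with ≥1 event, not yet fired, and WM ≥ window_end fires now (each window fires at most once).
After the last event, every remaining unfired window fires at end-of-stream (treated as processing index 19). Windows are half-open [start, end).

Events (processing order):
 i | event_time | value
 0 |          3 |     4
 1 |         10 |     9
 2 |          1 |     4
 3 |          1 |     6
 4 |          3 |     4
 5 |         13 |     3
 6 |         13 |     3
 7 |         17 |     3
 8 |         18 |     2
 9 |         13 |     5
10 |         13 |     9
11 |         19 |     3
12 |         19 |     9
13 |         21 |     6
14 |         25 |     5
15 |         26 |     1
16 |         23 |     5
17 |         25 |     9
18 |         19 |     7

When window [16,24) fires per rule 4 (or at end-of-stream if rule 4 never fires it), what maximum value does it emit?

9

i=0 t=3 v=4: → [0,8); WM=−∞
i=1 t=10 v=9: → [8,16); WM=7
i=2 t=1 v=4: DROP (t<7-2); WM=7
i=3 t=1 v=6: DROP (t<7-2); WM=7
i=4 t=3 v=4: DROP (t<7-2); WM=7
i=5 t=13 v=3: → [8,16); WM=10; [0,8) fires=4
i=6 t=13 v=3: → [8,16); WM=10
i=7 t=17 v=3: → [16,24); WM=14
i=8 t=18 v=2: → [16,24); WM=14
i=9 t=13 v=5: → [8,16); WM=15
i=10 t=13 v=9: → [8,16); WM=15
i=11 t=19 v=3: → [16,24); WM=16; [8,16) fires=9
i=12 t=19 v=9: → [16,24); WM=16
i=13 t=21 v=6: → [16,24); WM=18
i=14 t=25 v=5: → [24,32); WM=18
i=15 t=26 v=1: → [24,32); WM=23
i=16 t=23 v=5: → [16,24); WM=23
i=17 t=25 v=9: → [24,32); WM=23
i=18 t=19 v=7: DROP (t<23-2); WM=23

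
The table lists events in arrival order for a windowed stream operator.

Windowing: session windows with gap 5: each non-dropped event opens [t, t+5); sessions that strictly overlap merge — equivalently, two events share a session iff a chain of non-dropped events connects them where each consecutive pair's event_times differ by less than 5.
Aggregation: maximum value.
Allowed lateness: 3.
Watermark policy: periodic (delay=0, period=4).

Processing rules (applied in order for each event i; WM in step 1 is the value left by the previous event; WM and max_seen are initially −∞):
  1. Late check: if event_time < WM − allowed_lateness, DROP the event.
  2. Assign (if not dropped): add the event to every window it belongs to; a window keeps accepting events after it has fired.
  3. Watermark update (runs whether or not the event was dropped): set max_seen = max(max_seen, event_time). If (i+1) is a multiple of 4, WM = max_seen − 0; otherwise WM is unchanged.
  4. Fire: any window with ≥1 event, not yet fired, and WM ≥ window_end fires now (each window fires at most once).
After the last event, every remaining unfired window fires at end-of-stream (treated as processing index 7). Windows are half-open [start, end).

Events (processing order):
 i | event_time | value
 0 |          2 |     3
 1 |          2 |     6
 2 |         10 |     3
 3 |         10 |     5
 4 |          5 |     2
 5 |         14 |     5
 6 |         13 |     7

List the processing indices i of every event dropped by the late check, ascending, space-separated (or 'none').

4

i=0 t=2 v=3: → [2,7); WM=−∞
i=1 t=2 v=6: → [2,7); WM=−∞
i=2 t=10 v=3: → [10,15); WM=−∞
i=3 t=10 v=5: → [10,15); WM=10
i=4 t=5 v=2: DROP (t<10-3); WM=10
i=5 t=14 v=5: → [10,19); WM=10
i=6 t=13 v=7: → [10,19); WM=10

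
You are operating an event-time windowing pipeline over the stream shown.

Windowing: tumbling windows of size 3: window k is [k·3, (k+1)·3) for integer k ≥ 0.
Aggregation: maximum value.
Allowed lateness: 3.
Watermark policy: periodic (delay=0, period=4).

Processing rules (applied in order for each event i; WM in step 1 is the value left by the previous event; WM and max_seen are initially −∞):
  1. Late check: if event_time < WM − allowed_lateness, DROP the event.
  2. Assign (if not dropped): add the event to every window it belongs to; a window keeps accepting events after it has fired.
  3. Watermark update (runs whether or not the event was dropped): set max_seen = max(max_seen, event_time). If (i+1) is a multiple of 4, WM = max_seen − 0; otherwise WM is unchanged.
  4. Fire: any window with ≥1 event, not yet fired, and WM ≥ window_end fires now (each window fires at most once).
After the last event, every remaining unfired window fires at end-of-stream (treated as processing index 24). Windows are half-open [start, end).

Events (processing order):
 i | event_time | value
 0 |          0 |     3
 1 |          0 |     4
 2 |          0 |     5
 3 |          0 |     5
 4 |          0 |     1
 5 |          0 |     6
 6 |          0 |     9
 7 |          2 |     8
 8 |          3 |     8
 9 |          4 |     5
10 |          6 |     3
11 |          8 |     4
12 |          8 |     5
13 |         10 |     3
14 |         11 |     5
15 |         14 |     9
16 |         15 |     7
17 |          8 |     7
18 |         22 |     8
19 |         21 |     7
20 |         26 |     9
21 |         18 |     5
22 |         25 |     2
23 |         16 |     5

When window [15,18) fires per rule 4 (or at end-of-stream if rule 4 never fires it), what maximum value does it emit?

7

i=0 t=0 v=3: → [0,3); WM=−∞
i=1 t=0 v=4: → [0,3); WM=−∞
i=2 t=0 v=5: → [0,3); WM=−∞
i=3 t=0 v=5: → [0,3); WM=0
i=4 t=0 v=1: → [0,3); WM=0
i=5 t=0 v=6: → [0,3); WM=0
i=6 t=0 v=9: → [0,3); WM=0
i=7 t=2 v=8: → [0,3); WM=2
i=8 t=3 v=8: → [3,6); WM=2
i=9 t=4 v=5: → [3,6); WM=2
i=10 t=6 v=3: → [6,9); WM=2
i=11 t=8 v=4: → [6,9); WM=8; [0,3) fires=9 [3,6) fires=8
i=12 t=8 v=5: → [6,9); WM=8
i=13 t=10 v=3: → [9,12); WM=8
i=14 t=11 v=5: → [9,12); WM=8
i=15 t=14 v=9: → [12,15); WM=14; [6,9) fires=5 [9,12) fires=5
i=16 t=15 v=7: → [15,18); WM=14
i=17 t=8 v=7: DROP (t<14-3); WM=14
i=18 t=22 v=8: → [21,24); WM=14
i=19 t=21 v=7: → [21,24); WM=22; [12,15) fires=9 [15,18) fires=7
i=20 t=26 v=9: → [24,27); WM=22
i=21 t=18 v=5: DROP (t<22-3); WM=22
i=22 t=25 v=2: → [24,27); WM=22
i=23 t=16 v=5: DROP (t<22-3); WM=26; [21,24) fires=8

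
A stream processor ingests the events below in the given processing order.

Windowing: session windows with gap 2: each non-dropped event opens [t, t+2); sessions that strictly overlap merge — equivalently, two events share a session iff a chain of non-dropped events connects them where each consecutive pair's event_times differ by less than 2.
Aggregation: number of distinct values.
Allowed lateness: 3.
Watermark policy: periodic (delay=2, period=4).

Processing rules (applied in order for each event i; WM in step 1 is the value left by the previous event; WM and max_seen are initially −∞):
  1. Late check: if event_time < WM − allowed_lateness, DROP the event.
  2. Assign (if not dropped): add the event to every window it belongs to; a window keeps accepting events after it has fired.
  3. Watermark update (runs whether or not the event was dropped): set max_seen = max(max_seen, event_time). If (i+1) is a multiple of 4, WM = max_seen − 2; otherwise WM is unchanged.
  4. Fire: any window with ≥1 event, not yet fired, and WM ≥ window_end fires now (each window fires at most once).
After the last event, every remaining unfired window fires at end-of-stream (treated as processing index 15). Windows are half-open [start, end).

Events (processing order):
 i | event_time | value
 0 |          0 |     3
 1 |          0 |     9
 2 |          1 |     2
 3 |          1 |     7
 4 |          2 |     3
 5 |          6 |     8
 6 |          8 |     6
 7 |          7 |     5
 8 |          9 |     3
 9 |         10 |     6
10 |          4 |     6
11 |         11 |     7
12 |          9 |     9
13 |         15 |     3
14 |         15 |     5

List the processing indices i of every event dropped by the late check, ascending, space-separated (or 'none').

none

i=0 t=0 v=3: → [0,2); WM=−∞
i=1 t=0 v=9: → [0,2); WM=−∞
i=2 t=1 v=2: → [0,3); WM=−∞
i=3 t=1 v=7: → [0,3); WM=-1
i=4 t=2 v=3: → [0,4); WM=-1
i=5 t=6 v=8: → [6,8); WM=-1
i=6 t=8 v=6: → [8,10); WM=-1
i=7 t=7 v=5: → [6,10); WM=6
i=8 t=9 v=3: → [6,11); WM=6
i=9 t=10 v=6: → [6,12); WM=6
i=10 t=4 v=6: → [4,6); WM=6
i=11 t=11 v=7: → [6,13); WM=9
i=12 t=9 v=9: → [6,13); WM=9
i=13 t=15 v=3: → [15,17); WM=9
i=14 t=15 v=5: → [15,17); WM=9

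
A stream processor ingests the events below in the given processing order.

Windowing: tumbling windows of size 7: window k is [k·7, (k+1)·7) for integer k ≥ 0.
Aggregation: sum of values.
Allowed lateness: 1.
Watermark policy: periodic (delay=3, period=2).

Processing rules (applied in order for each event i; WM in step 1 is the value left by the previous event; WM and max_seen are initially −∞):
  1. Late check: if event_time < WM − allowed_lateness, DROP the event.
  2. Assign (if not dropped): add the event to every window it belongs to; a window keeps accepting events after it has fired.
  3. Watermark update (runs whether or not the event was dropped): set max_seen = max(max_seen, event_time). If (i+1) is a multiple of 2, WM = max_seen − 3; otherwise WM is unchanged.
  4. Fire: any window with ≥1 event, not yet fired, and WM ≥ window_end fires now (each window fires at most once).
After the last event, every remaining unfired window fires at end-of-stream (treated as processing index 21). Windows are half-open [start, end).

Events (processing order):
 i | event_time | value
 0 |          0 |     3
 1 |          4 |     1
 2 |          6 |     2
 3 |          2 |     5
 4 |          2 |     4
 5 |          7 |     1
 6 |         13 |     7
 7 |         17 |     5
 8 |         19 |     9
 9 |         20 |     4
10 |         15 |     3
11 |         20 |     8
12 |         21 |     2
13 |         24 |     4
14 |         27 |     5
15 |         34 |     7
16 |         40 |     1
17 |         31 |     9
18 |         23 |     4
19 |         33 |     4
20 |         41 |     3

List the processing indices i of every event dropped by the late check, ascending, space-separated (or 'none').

10 18 19

i=0 t=0 v=3: → [0,7); WM=−∞
i=1 t=4 v=1: → [0,7); WM=1
i=2 t=6 v=2: → [0,7); WM=1
i=3 t=2 v=5: → [0,7); WM=3
i=4 t=2 v=4: → [0,7); WM=3
i=5 t=7 v=1: → [7,14); WM=4
i=6 t=13 v=7: → [7,14); WM=4
i=7 t=17 v=5: → [14,21); WM=14; [0,7) fires=15 [7,14) fires=8
i=8 t=19 v=9: → [14,21); WM=14
i=9 t=20 v=4: → [14,21); WM=17
i=10 t=15 v=3: DROP (t<17-1); WM=17
i=11 t=20 v=8: → [14,21); WM=17
i=12 t=21 v=2: → [21,28); WM=17
i=13 t=24 v=4: → [21,28); WM=21; [14,21) fires=26
i=14 t=27 v=5: → [21,28); WM=21
i=15 t=34 v=7: → [28,35); WM=31; [21,28) fires=11
i=16 t=40 v=1: → [35,42); WM=31
i=17 t=31 v=9: → [28,35); WM=37; [28,35) fires=16
i=18 t=23 v=4: DROP (t<37-1); WM=37
i=19 t=33 v=4: DROP (t<37-1); WM=37
i=20 t=41 v=3: → [35,42); WM=37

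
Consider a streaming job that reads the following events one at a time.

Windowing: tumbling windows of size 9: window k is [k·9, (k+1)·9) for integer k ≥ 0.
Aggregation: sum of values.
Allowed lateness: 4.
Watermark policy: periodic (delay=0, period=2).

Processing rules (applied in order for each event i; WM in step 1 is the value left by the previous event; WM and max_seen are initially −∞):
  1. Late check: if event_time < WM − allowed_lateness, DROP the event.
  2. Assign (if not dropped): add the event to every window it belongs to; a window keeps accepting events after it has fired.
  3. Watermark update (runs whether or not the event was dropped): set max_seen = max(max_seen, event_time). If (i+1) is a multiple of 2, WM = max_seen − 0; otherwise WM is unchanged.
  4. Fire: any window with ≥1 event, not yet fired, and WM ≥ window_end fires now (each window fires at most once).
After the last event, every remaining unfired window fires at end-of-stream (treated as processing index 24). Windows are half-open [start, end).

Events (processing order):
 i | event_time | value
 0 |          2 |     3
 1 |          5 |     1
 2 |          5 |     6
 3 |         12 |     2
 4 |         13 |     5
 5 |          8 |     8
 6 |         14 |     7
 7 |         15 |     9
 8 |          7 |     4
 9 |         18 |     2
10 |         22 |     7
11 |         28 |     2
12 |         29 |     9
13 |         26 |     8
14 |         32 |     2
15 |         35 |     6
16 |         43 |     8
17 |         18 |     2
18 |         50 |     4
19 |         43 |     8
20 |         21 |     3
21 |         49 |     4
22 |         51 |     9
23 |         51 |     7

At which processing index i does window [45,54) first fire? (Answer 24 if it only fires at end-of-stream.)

24

i=0 t=2 v=3: → [0,9); WM=−∞
i=1 t=5 v=1: → [0,9); WM=5
i=2 t=5 v=6: → [0,9); WM=5
i=3 t=12 v=2: → [9,18); WM=12; [0,9) fires=10
i=4 t=13 v=5: → [9,18); WM=12
i=5 t=8 v=8: → [0,9); WM=13
i=6 t=14 v=7: → [9,18); WM=13
i=7 t=15 v=9: → [9,18); WM=15
i=8 t=7 v=4: DROP (t<15-4); WM=15
i=9 t=18 v=2: → [18,27); WM=18; [9,18) fires=23
i=10 t=22 v=7: → [18,27); WM=18
i=11 t=28 v=2: → [27,36); WM=28; [18,27) fires=9
i=12 t=29 v=9: → [27,36); WM=28
i=13 t=26 v=8: → [18,27); WM=29
i=14 t=32 v=2: → [27,36); WM=29
i=15 t=35 v=6: → [27,36); WM=35
i=16 t=43 v=8: → [36,45); WM=35
i=17 t=18 v=2: DROP (t<35-4); WM=43; [27,36) fires=19
i=18 t=50 v=4: → [45,54); WM=43
i=19 t=43 v=8: → [36,45); WM=50; [36,45) fires=16
i=20 t=21 v=3: DROP (t<50-4); WM=50
i=21 t=49 v=4: → [45,54); WM=50
i=22 t=51 v=9: → [45,54); WM=50
i=23 t=51 v=7: → [45,54); WM=51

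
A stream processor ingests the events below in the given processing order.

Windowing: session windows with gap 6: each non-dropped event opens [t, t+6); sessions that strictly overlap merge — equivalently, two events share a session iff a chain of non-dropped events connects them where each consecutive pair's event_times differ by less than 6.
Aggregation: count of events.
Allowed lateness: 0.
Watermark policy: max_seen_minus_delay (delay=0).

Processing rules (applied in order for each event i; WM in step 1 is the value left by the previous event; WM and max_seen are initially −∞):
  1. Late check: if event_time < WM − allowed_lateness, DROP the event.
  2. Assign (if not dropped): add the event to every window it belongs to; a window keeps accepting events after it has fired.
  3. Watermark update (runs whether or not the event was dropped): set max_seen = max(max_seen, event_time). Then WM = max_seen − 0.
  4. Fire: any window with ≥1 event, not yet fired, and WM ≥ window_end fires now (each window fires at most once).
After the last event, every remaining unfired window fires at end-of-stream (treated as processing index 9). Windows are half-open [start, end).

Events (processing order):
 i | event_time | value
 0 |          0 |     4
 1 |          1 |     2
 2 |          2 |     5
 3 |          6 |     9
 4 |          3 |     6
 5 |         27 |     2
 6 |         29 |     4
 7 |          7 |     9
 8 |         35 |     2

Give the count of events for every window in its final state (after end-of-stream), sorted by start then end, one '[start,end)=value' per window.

i=0 t=0 v=4: → [0,6); WM=0
i=1 t=1 v=2: → [0,7); WM=1
i=2 t=2 v=5: → [0,8); WM=2
i=3 t=6 v=9: → [0,12); WM=6
i=4 t=3 v=6: DROP (t<6-0); WM=6
i=5 t=27 v=2: → [27,33); WM=27
i=6 t=29 v=4: → [27,35); WM=29
i=7 t=7 v=9: DROP (t<29-0); WM=29
i=8 t=35 v=2: → [35,41); WM=35

[0,12)=4 [27,35)=2 [35,41)=1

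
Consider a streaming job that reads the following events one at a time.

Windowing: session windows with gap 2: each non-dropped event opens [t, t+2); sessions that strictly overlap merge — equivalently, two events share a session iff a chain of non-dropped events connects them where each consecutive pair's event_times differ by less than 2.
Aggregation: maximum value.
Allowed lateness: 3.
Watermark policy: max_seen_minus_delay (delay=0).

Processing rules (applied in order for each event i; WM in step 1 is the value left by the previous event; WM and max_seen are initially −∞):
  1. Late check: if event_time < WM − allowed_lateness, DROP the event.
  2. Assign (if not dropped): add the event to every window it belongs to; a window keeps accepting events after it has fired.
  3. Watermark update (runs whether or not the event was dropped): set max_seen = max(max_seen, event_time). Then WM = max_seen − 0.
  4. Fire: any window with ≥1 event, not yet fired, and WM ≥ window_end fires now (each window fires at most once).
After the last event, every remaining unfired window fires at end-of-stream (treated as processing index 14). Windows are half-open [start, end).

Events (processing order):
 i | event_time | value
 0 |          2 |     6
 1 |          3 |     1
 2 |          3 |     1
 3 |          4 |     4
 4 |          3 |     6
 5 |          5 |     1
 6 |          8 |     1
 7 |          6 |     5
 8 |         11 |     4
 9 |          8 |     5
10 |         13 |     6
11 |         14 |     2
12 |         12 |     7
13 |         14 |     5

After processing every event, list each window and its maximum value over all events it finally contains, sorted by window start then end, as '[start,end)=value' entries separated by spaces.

[2,8)=6 [8,10)=5 [11,16)=7

i=0 t=2 v=6: → [2,4); WM=2
i=1 t=3 v=1: → [2,5); WM=3
i=2 t=3 v=1: → [2,5); WM=3
i=3 t=4 v=4: → [2,6); WM=4
i=4 t=3 v=6: → [2,6); WM=4
i=5 t=5 v=1: → [2,7); WM=5
i=6 t=8 v=1: → [8,10); WM=8
i=7 t=6 v=5: → [2,8); WM=8
i=8 t=11 v=4: → [11,13); WM=11
i=9 t=8 v=5: → [8,10); WM=11
i=10 t=13 v=6: → [13,15); WM=13
i=11 t=14 v=2: → [13,16); WM=14
i=12 t=12 v=7: → [11,16); WM=14
i=13 t=14 v=5: → [11,16); WM=14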